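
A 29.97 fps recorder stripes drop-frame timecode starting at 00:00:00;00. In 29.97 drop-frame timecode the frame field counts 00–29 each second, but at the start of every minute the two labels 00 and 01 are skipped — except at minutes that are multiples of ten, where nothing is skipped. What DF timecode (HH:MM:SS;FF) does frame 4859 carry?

00:02:42;03

Each 10-minute DF block holds 10 × 60 × 30 − 9 × 2 = 17982 frames. 4859 ÷ 17982 → 0 full blocks, remainder 4859.
Within the partial block the first minute is 1800 frames and each further minute 1798, so 2 further minute boundaries passed. Total skipped labels = 18 × 0 + 2 × 2 = 4.
Non-drop label index = 4859 + 4 = 4863; at 30 labels/s that is 00:02:42:03, i.e. DF 00:02:42;03.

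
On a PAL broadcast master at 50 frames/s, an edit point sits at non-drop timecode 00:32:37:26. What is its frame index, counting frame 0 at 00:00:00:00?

frame 97876

Total seconds to the label: (0 × 3600 + 32 × 60 + 37) = 1957.
Frame index = 1957 × 50 + 26 = 97876.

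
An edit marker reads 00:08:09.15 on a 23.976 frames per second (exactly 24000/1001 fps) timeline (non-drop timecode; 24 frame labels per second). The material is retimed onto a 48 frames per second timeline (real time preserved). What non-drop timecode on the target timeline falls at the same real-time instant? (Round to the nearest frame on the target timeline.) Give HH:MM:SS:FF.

Source frame index: (0×3600 + 8×60 + 9) × 24 + 15 = 11751.
Real time: 11751 / (24000/1001) = 3920917/8000 s.
Target frame: (3920917/8000) × (48) = 11762751/500 ≈ 23525.502 → 23526.
At 48 labels/s: frame 23526 → 00:08:10:06.

00:08:10:06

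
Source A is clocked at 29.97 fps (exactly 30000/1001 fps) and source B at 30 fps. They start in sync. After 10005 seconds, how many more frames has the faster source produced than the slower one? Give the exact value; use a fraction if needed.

300150/1001 frames

A emits 30000/1001 × 10005 = 300150000/1001 frames; B emits 30 × 10005 = 300150.
Difference = 300150/1001 frames (≈ 299.8501); B is ahead of A.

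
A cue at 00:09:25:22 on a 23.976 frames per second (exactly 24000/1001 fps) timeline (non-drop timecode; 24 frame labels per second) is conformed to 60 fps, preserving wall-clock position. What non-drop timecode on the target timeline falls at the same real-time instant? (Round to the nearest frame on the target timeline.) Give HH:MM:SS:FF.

00:09:26:29

Source frame index: (0×3600 + 9×60 + 25) × 24 + 22 = 13582.
Real time: 13582 / (24000/1001) = 6797791/12000 s.
Target frame: (6797791/12000) × (60) = 6797791/200 ≈ 33988.955 → 33989.
At 60 labels/s: frame 33989 → 00:09:26:29.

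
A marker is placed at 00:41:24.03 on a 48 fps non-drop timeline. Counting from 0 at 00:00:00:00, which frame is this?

Total seconds to the label: (0 × 3600 + 41 × 60 + 24) = 2484.
Frame index = 2484 × 48 + 3 = 119235.

frame 119235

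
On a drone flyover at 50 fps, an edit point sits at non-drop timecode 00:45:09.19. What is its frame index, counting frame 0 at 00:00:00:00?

Total seconds to the label: (0 × 3600 + 45 × 60 + 9) = 2709.
Frame index = 2709 × 50 + 19 = 135469.

135469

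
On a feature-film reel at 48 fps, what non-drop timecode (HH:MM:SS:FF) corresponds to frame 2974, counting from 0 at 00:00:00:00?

00:01:01:46

2974 ÷ 48 = 61 full seconds, remainder 46 frames.
61 s = 0 h 1 min 1 s.
Timecode: 00:01:01:46.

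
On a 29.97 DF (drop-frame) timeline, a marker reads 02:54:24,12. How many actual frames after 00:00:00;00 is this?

313618

As if non-drop at 30 labels/s: (2 × 3600 + 54 × 60 + 24) × 30 + 12 = 313932.
Minute boundaries passed: 174; those not divisible by 10: 174 − 17 = 157; dropped labels = 2 × 157 = 314.
Actual frame index = 313932 − 314 = 313618.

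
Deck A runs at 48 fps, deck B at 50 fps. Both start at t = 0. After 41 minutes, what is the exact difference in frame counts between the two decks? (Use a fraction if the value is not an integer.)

41 min = 2460 s.
A emits 48 × 2460 = 118080 frames; B emits 50 × 2460 = 123000.
Difference = 4920 frames; B is ahead of A.

4920 frames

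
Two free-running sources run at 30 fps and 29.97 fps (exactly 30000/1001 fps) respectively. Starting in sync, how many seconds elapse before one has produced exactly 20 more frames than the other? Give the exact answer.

2002/3 seconds

The gap grows by |30000/1001 − 30| = 30/1001 frames per second.
Time for a 20-frame gap: 20 ÷ (30/1001) = 2002/3 s.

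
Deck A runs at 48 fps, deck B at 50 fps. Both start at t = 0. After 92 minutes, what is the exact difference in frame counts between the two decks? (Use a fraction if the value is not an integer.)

92 min = 5520 s.
A emits 48 × 5520 = 264960 frames; B emits 50 × 5520 = 276000.
Difference = 11040 frames; B is ahead of A.

11040 frames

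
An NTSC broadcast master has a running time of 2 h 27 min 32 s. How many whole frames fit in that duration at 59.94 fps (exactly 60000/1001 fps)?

2 h 27 min 32 s = 8852 s.
Frames = 8852 × 60000/1001 = 531120000/1001 ≈ 530589.4106.
Complete frames: 530589.

530589 frames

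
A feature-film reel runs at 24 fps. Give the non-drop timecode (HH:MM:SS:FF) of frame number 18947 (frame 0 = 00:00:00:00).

18947 ÷ 24 = 789 full seconds, remainder 11 frames.
789 s = 0 h 13 min 9 s.
Timecode: 00:13:09:11.

00:13:09:11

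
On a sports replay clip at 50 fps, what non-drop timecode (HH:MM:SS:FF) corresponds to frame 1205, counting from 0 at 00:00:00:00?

00:00:24:05

1205 ÷ 50 = 24 full seconds, remainder 5 frames.
24 s = 0 h 0 min 24 s.
Timecode: 00:00:24:05.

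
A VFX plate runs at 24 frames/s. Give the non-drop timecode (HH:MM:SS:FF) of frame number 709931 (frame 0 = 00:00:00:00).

709931 ÷ 24 = 29580 full seconds, remainder 11 frames.
29580 s = 8 h 13 min 0 s.
Timecode: 08:13:00:11.

08:13:00:11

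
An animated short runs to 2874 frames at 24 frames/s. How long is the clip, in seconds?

Running time = 2874 / (24) = 119.75 s.

119.75 seconds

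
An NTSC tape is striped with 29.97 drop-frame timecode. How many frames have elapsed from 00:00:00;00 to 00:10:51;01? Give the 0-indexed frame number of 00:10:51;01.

19513

Complete 10-minute blocks: 1, each 17982 frames → 17982.
Remaining 0 whole minutes in the current block: 0 frames.
Within the current minute: 51 × 30 + 1 = 1531. Total = 17982 + 0 + 1531 = 19513.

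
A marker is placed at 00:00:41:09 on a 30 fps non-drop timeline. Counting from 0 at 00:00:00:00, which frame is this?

Total seconds to the label: (0 × 3600 + 0 × 60 + 41) = 41.
Frame index = 41 × 30 + 9 = 1239.

1239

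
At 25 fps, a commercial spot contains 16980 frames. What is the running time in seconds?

Running time = 16980 / (25) = 679.2 s.

679.2 seconds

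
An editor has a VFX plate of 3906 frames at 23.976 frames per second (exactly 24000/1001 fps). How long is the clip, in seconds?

162.91275 seconds

Running time = 3906 / (24000/1001) = 162.91275 s.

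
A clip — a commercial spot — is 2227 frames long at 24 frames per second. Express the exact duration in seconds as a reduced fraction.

2227/24 seconds

Running time = 2227 ÷ (24) = 2227 × 1/24 = 2227/24 s.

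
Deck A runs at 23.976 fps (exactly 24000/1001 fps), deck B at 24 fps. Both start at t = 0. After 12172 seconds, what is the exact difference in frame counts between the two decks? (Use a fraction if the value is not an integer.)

292128/1001 frames

A emits 24000/1001 × 12172 = 292128000/1001 frames; B emits 24 × 12172 = 292128.
Difference = 292128/1001 frames (≈ 291.8362); B is ahead of A.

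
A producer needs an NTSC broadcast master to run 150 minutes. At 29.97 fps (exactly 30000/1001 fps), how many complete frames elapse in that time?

150 min = 9000 s.
Frames = 9000 × 30000/1001 = 270000000/1001 ≈ 269730.2697.
Complete frames: 269730.

269730 frames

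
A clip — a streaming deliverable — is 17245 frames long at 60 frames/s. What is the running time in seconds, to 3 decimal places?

Running time = 17245 × 1/60 = 3449/12 s ≈ 287.417 s.

287.417 seconds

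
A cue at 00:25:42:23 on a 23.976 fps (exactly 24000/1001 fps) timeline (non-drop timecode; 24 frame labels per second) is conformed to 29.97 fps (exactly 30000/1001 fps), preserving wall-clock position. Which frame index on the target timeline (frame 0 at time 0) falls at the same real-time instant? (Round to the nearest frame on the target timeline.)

frame 46289

Source frame index: (0×3600 + 25×60 + 42) × 24 + 23 = 37031.
Real time: 37031 / (24000/1001) = 37068031/24000 s.
Target frame: (37068031/24000) × (30000/1001) = 185155/4 ≈ 46288.750 → 46289.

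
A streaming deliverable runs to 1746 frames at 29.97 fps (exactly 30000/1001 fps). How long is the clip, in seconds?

58.2582 seconds

Running time = 1746 / (30000/1001) = 58.2582 s.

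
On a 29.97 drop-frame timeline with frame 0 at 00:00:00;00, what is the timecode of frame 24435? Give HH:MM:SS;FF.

00:13:35;09

Ten DF minutes hold 17982 frames, so frame 24435 lies in block 1 (frames 17982–35963) with 6453 frames into that block.
The block's first minute is 1800 frames and the rest 1798 each; 6453 frames reaches minute 3, so 1 × 18 + 3 × 2 = 24 labels have been skipped so far.
Adding those back, label number 24435 + 24 = 24459 at 30 labels/s is 815 s + 9 f = 0 h 13 min 35 s frame 9, i.e. 00:13:35;09.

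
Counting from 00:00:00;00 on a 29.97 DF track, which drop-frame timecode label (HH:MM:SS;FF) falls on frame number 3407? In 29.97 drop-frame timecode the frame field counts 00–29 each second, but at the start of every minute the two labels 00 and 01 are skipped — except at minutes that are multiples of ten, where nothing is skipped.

00:01:53;19

Ten DF minutes hold 17982 frames, so frame 3407 lies in block 0 (frames 0–17981) with 3407 frames into that block.
The block's first minute is 1800 frames and the rest 1798 each; 3407 frames reaches minute 1, so 0 × 18 + 1 × 2 = 2 labels have been skipped so far.
Adding those back, label number 3407 + 2 = 3409 at 30 labels/s is 113 s + 19 f = 0 h 1 min 53 s frame 19, i.e. 00:01:53;19.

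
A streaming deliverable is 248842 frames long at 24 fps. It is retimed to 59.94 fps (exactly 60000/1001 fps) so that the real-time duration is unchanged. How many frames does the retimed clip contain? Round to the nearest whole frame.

621484 frames

Frames at target rate = 248842 × (60000/1001) / (24) = 56555000/91 ≈ 621483.516.
Nearest whole frame: 621484.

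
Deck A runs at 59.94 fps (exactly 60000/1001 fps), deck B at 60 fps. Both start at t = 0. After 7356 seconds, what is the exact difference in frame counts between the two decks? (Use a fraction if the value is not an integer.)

A emits 60000/1001 × 7356 = 441360000/1001 frames; B emits 60 × 7356 = 441360.
Difference = 441360/1001 frames (≈ 440.9191); B is ahead of A.

441360/1001 frames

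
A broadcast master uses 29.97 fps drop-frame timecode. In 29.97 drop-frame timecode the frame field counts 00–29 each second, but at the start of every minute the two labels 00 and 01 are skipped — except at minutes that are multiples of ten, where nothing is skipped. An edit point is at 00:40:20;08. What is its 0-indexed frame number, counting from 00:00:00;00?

Complete 10-minute blocks: 4, each 17982 frames → 71928.
Remaining 0 whole minutes in the current block: 0 frames.
Within the current minute: 20 × 30 + 8 = 608. Total = 71928 + 0 + 608 = 72536.

72536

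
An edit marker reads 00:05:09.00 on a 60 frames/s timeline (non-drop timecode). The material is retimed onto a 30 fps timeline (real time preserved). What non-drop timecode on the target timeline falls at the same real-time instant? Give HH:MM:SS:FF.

00:05:09:00

Source frame index: (0×3600 + 5×60 + 9) × 60 + 0 = 18540.
Real time: 18540 / (60) = 309 s.
Target frame: (309) × (30) = 9270.
At 30 labels/s: frame 9270 → 00:05:09:00.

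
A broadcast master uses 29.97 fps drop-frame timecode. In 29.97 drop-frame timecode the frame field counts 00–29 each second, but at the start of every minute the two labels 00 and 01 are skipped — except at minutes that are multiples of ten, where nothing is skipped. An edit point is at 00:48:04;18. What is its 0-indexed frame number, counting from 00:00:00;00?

86450

Complete 10-minute blocks: 4, each 17982 frames → 71928.
Remaining 8 whole minutes in the current block: 1800 + 7 × 1798 = 14386 frames.
Within the current minute: 4 × 30 + 18 − 2 = 136 (labels ;00/;01 skipped at this minute). Total = 71928 + 14386 + 136 = 86450.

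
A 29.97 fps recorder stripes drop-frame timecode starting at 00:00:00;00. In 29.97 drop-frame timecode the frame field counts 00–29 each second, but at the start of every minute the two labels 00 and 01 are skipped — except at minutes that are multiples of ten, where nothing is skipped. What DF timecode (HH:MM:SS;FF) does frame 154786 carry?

Ten DF minutes hold 17982 frames, so frame 154786 lies in block 8 (frames 143856–161837) with 10930 frames into that block.
The block's first minute is 1800 frames and the rest 1798 each; 10930 frames reaches minute 6, so 8 × 18 + 6 × 2 = 156 labels have been skipped so far.
Adding those back, label number 154786 + 156 = 154942 at 30 labels/s is 5164 s + 22 f = 1 h 26 min 4 s frame 22, i.e. 01:26:04;22.

01:26:04;22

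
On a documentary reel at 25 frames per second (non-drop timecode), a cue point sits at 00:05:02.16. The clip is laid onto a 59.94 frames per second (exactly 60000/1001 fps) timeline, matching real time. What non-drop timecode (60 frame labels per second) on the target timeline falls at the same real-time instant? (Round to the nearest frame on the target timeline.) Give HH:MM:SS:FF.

Source frame index: (0×3600 + 5×60 + 2) × 25 + 16 = 7566.
Real time: 7566 / (25) = 7566/25 s.
Target frame: (7566/25) × (60000/1001) = 1396800/77 ≈ 18140.260 → 18140.
At 60 labels/s: frame 18140 → 00:05:02:20.

00:05:02:20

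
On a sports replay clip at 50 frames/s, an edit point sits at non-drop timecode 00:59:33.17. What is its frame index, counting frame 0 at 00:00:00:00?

Total seconds to the label: (0 × 3600 + 59 × 60 + 33) = 3573.
Frame index = 3573 × 50 + 17 = 178667.

178667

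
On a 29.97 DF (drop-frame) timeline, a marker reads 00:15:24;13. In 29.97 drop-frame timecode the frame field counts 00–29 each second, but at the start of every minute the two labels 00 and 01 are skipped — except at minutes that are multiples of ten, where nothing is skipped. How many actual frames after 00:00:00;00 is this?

27705

Complete 10-minute blocks: 1, each 17982 frames → 17982.
Remaining 5 whole minutes in the current block: 1800 + 4 × 1798 = 8992 frames.
Within the current minute: 24 × 30 + 13 − 2 = 731 (labels ;00/;01 skipped at this minute). Total = 17982 + 8992 + 731 = 27705.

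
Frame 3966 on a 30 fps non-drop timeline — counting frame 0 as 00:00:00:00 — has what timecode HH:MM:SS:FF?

3966 ÷ 30 = 132 full seconds, remainder 6 frames.
132 s = 0 h 2 min 12 s.
Timecode: 00:02:12:06.

00:02:12:06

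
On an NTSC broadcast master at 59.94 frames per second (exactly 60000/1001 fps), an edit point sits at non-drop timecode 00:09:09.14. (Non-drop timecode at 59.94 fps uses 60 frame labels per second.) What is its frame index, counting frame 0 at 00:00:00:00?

Total seconds to the label: (0 × 3600 + 9 × 60 + 9) = 549.
Frame index = 549 × 60 + 14 = 32954.

32954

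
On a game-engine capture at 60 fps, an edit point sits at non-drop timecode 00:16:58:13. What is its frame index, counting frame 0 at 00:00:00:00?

61093

Total seconds to the label: (0 × 3600 + 16 × 60 + 58) = 1018.
Frame index = 1018 × 60 + 13 = 61093.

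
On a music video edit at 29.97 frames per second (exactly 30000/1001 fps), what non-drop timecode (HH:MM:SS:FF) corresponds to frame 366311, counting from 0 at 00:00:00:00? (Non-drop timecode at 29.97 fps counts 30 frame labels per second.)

366311 ÷ 30 = 12210 full seconds, remainder 11 frames.
12210 s = 3 h 23 min 30 s.
Timecode: 03:23:30:11.

03:23:30:11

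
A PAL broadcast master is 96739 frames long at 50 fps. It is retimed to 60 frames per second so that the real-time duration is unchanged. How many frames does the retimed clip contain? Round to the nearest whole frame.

Frames at target rate = 96739 × (60) / (50) = 580434/5 ≈ 116086.800.
Nearest whole frame: 116087.

116087 frames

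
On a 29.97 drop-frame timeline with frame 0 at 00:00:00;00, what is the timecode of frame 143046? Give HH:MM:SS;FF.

Each 10-minute DF block holds 10 × 60 × 30 − 9 × 2 = 17982 frames. 143046 ÷ 17982 → 7 full blocks, remainder 17172.
Within the partial block the first minute is 1800 frames and each further minute 1798, so 9 further minute boundaries passed. Total skipped labels = 18 × 7 + 2 × 9 = 144.
Non-drop label index = 143046 + 144 = 143190; at 30 labels/s that is 01:19:33:00, i.e. DF 01:19:33;00.

01:19:33;00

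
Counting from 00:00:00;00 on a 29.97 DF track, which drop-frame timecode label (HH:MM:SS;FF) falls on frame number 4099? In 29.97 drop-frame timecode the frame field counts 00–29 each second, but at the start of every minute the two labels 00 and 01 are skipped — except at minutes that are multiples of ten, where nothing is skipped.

00:02:16;23

Each 10-minute DF block holds 10 × 60 × 30 − 9 × 2 = 17982 frames. 4099 ÷ 17982 → 0 full blocks, remainder 4099.
Within the partial block the first minute is 1800 frames and each further minute 1798, so 2 further minute boundaries passed. Total skipped labels = 18 × 0 + 2 × 2 = 4.
Non-drop label index = 4099 + 4 = 4103; at 30 labels/s that is 00:02:16:23, i.e. DF 00:02:16;23.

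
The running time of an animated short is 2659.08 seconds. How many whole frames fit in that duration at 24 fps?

63817 frames

Frames = 2659.08 × 24 = 1595448/25 ≈ 63817.9200.
Complete frames: 63817.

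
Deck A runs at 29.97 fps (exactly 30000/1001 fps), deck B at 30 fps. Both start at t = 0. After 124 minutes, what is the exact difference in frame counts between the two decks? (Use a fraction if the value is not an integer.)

124 min = 7440 s.
A emits 30000/1001 × 7440 = 223200000/1001 frames; B emits 30 × 7440 = 223200.
Difference = 223200/1001 frames (≈ 222.9770); B is ahead of A.

223200/1001 frames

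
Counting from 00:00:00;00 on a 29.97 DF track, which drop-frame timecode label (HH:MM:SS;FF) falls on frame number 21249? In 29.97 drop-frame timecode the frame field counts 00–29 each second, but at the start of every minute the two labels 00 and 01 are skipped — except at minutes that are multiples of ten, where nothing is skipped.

Ten DF minutes hold 17982 frames, so frame 21249 lies in block 1 (frames 17982–35963) with 3267 frames into that block.
The block's first minute is 1800 frames and the rest 1798 each; 3267 frames reaches minute 1, so 1 × 18 + 1 × 2 = 20 labels have been skipped so far.
Adding those back, label number 21249 + 20 = 21269 at 30 labels/s is 708 s + 29 f = 0 h 11 min 48 s frame 29, i.e. 00:11:48;29.

00:11:48;29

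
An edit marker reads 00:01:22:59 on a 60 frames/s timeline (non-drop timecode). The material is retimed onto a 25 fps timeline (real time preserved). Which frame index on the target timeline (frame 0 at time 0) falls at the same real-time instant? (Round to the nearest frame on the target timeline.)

frame 2075

Source frame index: (0×3600 + 1×60 + 22) × 60 + 59 = 4979.
Real time: 4979 / (60) = 4979/60 s.
Target frame: (4979/60) × (25) = 24895/12 ≈ 2074.583 → 2075.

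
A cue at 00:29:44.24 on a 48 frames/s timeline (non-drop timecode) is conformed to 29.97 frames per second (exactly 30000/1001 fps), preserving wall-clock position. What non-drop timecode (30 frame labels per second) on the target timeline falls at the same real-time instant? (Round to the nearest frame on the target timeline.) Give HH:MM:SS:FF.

Source frame index: (0×3600 + 29×60 + 44) × 48 + 24 = 85656.
Real time: 85656 / (48) = 3569/2 s.
Target frame: (3569/2) × (30000/1001) = 53535000/1001 ≈ 53481.518 → 53482.
At 30 labels/s: frame 53482 → 00:29:42:22.

00:29:42:22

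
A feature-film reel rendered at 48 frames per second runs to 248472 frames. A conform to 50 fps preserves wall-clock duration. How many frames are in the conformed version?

258825 frames

Target frames = source frames × (target rate / source rate) = 248472 × (50)/(48) = 248472 × 25/24 = 258825.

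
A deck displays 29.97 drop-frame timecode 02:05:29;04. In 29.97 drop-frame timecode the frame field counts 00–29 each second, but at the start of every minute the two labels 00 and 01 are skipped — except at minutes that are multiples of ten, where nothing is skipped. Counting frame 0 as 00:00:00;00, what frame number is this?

Complete 10-minute blocks: 12, each 17982 frames → 215784.
Remaining 5 whole minutes in the current block: 1800 + 4 × 1798 = 8992 frames.
Within the current minute: 29 × 30 + 4 − 2 = 872 (labels ;00/;01 skipped at this minute). Total = 215784 + 8992 + 872 = 225648.

225648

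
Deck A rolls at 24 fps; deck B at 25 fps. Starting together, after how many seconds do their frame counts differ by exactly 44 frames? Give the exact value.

44 seconds

The gap grows by |25 − 24| = 1 frame per second.
Time for a 44-frame gap: 44 ÷ (1) = 44 s.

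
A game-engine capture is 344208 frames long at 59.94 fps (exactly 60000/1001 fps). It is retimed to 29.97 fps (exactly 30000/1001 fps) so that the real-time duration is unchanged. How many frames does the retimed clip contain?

172104 frames

Target frames = source frames × (target rate / source rate) = 344208 × (30000/1001)/(60000/1001) = 344208 × 1/2 = 172104.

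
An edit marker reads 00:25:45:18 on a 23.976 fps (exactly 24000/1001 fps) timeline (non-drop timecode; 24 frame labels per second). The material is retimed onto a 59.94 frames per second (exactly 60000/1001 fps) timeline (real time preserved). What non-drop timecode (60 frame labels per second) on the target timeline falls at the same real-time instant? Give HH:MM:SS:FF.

00:25:45:45

Source frame index: (0×3600 + 25×60 + 45) × 24 + 18 = 37098.
Real time: 37098 / (24000/1001) = 6189183/4000 s.
Target frame: (6189183/4000) × (60000/1001) = 92745.
At 60 labels/s: frame 92745 → 00:25:45:45.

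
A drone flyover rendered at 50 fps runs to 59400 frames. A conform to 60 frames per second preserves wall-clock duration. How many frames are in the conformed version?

Target frames = source frames × (target rate / source rate) = 59400 × (60)/(50) = 59400 × 6/5 = 71280.

71280 frames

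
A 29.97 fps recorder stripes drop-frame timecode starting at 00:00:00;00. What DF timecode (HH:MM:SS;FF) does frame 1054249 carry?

09:46:16;25

Each 10-minute DF block holds 10 × 60 × 30 − 9 × 2 = 17982 frames. 1054249 ÷ 17982 → 58 full blocks, remainder 11293.
Within the partial block the first minute is 1800 frames and each further minute 1798, so 6 further minute boundaries passed. Total skipped labels = 18 × 58 + 2 × 6 = 1056.
Non-drop label index = 1054249 + 1056 = 1055305; at 30 labels/s that is 09:46:16:25, i.e. DF 09:46:16;25.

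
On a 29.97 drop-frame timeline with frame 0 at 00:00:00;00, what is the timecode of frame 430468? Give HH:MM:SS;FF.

03:59:23;10

Each 10-minute DF block holds 10 × 60 × 30 − 9 × 2 = 17982 frames. 430468 ÷ 17982 → 23 full blocks, remainder 16882.
Within the partial block the first minute is 1800 frames and each further minute 1798, so 9 further minute boundaries passed. Total skipped labels = 18 × 23 + 2 × 9 = 432.
Non-drop label index = 430468 + 432 = 430900; at 30 labels/s that is 03:59:23:10, i.e. DF 03:59:23;10.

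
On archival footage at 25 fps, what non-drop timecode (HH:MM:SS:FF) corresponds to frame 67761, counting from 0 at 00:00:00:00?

67761 ÷ 25 = 2710 full seconds, remainder 11 frames.
2710 s = 0 h 45 min 10 s.
Timecode: 00:45:10:11.

00:45:10:11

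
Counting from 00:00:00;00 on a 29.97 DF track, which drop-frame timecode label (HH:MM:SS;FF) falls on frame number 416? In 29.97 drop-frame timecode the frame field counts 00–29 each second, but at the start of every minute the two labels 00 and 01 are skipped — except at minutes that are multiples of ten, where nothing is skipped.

Ten DF minutes hold 17982 frames, so frame 416 lies in block 0 (frames 0–17981) with 416 frames into that block.
The block's first minute is 1800 frames and the rest 1798 each; 416 frames reaches minute 0, so 0 × 18 + 0 × 2 = 0 labels have been skipped so far.
Adding those back, label number 416 + 0 = 416 at 30 labels/s is 13 s + 26 f = 0 h 0 min 13 s frame 26, i.e. 00:00:13;26.

00:00:13;26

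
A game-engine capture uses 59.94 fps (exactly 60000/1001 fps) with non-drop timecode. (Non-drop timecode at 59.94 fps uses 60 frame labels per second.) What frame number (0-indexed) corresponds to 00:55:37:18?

200238

Total seconds to the label: (0 × 3600 + 55 × 60 + 37) = 3337.
Frame index = 3337 × 60 + 18 = 200238.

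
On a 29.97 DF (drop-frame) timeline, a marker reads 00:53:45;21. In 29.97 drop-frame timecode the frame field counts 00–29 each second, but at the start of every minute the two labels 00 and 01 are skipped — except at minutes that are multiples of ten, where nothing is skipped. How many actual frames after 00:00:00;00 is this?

Complete 10-minute blocks: 5, each 17982 frames → 89910.
Remaining 3 whole minutes in the current block: 1800 + 2 × 1798 = 5396 frames.
Within the current minute: 45 × 30 + 21 − 2 = 1369 (labels ;00/;01 skipped at this minute). Total = 89910 + 5396 + 1369 = 96675.

96675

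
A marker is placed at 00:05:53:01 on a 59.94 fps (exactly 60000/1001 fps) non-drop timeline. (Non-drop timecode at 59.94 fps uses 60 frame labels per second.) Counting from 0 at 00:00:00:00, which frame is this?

Total seconds to the label: (0 × 3600 + 5 × 60 + 53) = 353.
Frame index = 353 × 60 + 1 = 21181.

21181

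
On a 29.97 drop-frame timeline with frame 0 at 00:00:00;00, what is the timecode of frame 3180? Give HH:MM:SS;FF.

00:01:46;02

Ten DF minutes hold 17982 frames, so frame 3180 lies in block 0 (frames 0–17981) with 3180 frames into that block.
The block's first minute is 1800 frames and the rest 1798 each; 3180 frames reaches minute 1, so 0 × 18 + 1 × 2 = 2 labels have been skipped so far.
Adding those back, label number 3180 + 2 = 3182 at 30 labels/s is 106 s + 2 f = 0 h 1 min 46 s frame 2, i.e. 00:01:46;02.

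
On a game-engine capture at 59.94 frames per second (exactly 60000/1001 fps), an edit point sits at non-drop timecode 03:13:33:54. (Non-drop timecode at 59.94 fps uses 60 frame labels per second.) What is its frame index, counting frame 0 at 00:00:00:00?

frame 696834

Total seconds to the label: (3 × 3600 + 13 × 60 + 33) = 11613.
Frame index = 11613 × 60 + 54 = 696834.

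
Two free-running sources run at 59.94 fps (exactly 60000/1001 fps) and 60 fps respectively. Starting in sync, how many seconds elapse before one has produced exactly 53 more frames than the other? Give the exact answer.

53053/60 seconds

The gap grows by |60 − 60000/1001| = 60/1001 frames per second.
Time for a 53-frame gap: 53 ÷ (60/1001) = 53053/60 s.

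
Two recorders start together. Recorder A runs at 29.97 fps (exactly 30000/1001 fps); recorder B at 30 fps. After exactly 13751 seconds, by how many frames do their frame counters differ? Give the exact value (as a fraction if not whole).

A emits 30000/1001 × 13751 = 412530000/1001 frames; B emits 30 × 13751 = 412530.
Difference = 412530/1001 frames (≈ 412.1179); B is ahead of A.

412530/1001 frames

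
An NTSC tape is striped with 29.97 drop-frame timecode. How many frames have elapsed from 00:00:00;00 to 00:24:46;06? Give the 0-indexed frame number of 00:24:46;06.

As if non-drop at 30 labels/s: (0 × 3600 + 24 × 60 + 46) × 30 + 6 = 44586.
Minute boundaries passed: 24; those not divisible by 10: 24 − 2 = 22; dropped labels = 2 × 22 = 44.
Actual frame index = 44586 − 44 = 44542.

44542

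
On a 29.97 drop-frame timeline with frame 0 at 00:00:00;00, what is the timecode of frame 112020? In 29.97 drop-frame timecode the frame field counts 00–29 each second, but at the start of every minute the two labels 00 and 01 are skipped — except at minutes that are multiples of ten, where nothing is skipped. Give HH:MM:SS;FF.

Ten DF minutes hold 17982 frames, so frame 112020 lies in block 6 (frames 107892–125873) with 4128 frames into that block.
The block's first minute is 1800 frames and the rest 1798 each; 4128 frames reaches minute 2, so 6 × 18 + 2 × 2 = 112 labels have been skipped so far.
Adding those back, label number 112020 + 112 = 112132 at 30 labels/s is 3737 s + 22 f = 1 h 2 min 17 s frame 22, i.e. 01:02:17;22.

01:02:17;22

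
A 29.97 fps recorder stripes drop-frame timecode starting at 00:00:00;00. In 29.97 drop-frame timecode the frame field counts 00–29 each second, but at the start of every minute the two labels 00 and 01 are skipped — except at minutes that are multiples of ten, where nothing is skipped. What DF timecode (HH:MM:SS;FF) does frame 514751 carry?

Ten DF minutes hold 17982 frames, so frame 514751 lies in block 28 (frames 503496–521477) with 11255 frames into that block.
The block's first minute is 1800 frames and the rest 1798 each; 11255 frames reaches minute 6, so 28 × 18 + 6 × 2 = 516 labels have been skipped so far.
Adding those back, label number 514751 + 516 = 515267 at 30 labels/s is 17175 s + 17 f = 4 h 46 min 15 s frame 17, i.e. 04:46:15;17.

04:46:15;17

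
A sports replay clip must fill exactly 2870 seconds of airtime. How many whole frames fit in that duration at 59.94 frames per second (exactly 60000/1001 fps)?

Frames = 2870 × 60000/1001 = 24600000/143 ≈ 172027.9720.
Complete frames: 172027.

172027 frames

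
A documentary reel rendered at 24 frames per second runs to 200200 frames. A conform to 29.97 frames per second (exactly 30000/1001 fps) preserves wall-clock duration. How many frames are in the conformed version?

Target frames = source frames × (target rate / source rate) = 200200 × (30000/1001)/(24) = 200200 × 1250/1001 = 250000.

250000 frames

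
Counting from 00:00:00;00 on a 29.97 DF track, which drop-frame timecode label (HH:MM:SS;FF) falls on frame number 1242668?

11:31:03;22

Each 10-minute DF block holds 10 × 60 × 30 − 9 × 2 = 17982 frames. 1242668 ÷ 17982 → 69 full blocks, remainder 1910.
Within the partial block the first minute is 1800 frames and each further minute 1798, so 1 further minute boundary passed. Total skipped labels = 18 × 69 + 2 × 1 = 1244.
Non-drop label index = 1242668 + 1244 = 1243912; at 30 labels/s that is 11:31:03:22, i.e. DF 11:31:03;22.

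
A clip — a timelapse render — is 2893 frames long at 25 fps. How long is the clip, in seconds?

Running time = 2893 / (25) = 115.72 s.

115.72 seconds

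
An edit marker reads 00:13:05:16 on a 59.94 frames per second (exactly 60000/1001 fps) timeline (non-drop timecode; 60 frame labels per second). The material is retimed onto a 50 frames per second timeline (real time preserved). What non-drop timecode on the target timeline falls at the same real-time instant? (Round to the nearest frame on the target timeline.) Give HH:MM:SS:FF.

00:13:06:03

Source frame index: (0×3600 + 13×60 + 5) × 60 + 16 = 47116.
Real time: 47116 / (60000/1001) = 11790779/15000 s.
Target frame: (11790779/15000) × (50) = 11790779/300 ≈ 39302.597 → 39303.
At 50 labels/s: frame 39303 → 00:13:06:03.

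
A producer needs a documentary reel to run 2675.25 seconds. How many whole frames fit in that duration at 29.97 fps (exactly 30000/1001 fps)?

Frames = 2675.25 × 30000/1001 = 80257500/1001 ≈ 80177.3227.
Complete frames: 80177.

80177 frames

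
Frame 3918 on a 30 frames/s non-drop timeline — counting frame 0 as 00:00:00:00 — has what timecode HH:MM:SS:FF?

3918 ÷ 30 = 130 full seconds, remainder 18 frames.
130 s = 0 h 2 min 10 s.
Timecode: 00:02:10:18.

00:02:10:18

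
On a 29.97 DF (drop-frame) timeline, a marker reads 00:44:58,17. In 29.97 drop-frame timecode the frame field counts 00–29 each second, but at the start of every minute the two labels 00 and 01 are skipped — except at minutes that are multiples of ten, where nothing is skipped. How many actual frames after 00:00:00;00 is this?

80877

Complete 10-minute blocks: 4, each 17982 frames → 71928.
Remaining 4 whole minutes in the current block: 1800 + 3 × 1798 = 7194 frames.
Within the current minute: 58 × 30 + 17 − 2 = 1755 (labels ;00/;01 skipped at this minute). Total = 71928 + 7194 + 1755 = 80877.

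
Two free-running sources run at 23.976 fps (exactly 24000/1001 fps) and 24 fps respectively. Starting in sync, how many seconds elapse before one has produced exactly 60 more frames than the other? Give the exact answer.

2502.5 seconds

The gap grows by |24 − 24000/1001| = 24/1001 frames per second.
Time for a 60-frame gap: 60 ÷ (24/1001) = 2502.5 s.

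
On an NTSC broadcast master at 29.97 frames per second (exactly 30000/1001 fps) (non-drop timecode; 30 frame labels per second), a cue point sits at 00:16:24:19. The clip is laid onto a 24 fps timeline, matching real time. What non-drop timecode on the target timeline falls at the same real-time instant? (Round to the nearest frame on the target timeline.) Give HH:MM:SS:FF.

Source frame index: (0×3600 + 16×60 + 24) × 30 + 19 = 29539.
Real time: 29539 / (30000/1001) = 29568539/30000 s.
Target frame: (29568539/30000) × (24) = 29568539/1250 ≈ 23654.831 → 23655.
At 24 labels/s: frame 23655 → 00:16:25:15.

00:16:25:15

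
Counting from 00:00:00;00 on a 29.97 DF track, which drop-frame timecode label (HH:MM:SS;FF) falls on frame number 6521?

Ten DF minutes hold 17982 frames, so frame 6521 lies in block 0 (frames 0–17981) with 6521 frames into that block.
The block's first minute is 1800 frames and the rest 1798 each; 6521 frames reaches minute 3, so 0 × 18 + 3 × 2 = 6 labels have been skipped so far.
Adding those back, label number 6521 + 6 = 6527 at 30 labels/s is 217 s + 17 f = 0 h 3 min 37 s frame 17, i.e. 00:03:37;17.

00:03:37;17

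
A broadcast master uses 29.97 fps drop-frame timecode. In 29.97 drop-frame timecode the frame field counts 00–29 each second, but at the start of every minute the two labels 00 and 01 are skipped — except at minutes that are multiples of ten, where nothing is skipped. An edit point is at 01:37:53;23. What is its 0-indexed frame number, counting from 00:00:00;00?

Complete 10-minute blocks: 9, each 17982 frames → 161838.
Remaining 7 whole minutes in the current block: 1800 + 6 × 1798 = 12588 frames.
Within the current minute: 53 × 30 + 23 − 2 = 1611 (labels ;00/;01 skipped at this minute). Total = 161838 + 12588 + 1611 = 176037.

176037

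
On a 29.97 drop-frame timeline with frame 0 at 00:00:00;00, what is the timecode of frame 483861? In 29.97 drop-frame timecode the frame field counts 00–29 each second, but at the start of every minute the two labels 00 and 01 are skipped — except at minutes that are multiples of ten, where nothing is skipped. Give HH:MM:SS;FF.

04:29:04;27

Ten DF minutes hold 17982 frames, so frame 483861 lies in block 26 (frames 467532–485513) with 16329 frames into that block.
The block's first minute is 1800 frames and the rest 1798 each; 16329 frames reaches minute 9, so 26 × 18 + 9 × 2 = 486 labels have been skipped so far.
Adding those back, label number 483861 + 486 = 484347 at 30 labels/s is 16144 s + 27 f = 4 h 29 min 4 s frame 27, i.e. 04:29:04;27.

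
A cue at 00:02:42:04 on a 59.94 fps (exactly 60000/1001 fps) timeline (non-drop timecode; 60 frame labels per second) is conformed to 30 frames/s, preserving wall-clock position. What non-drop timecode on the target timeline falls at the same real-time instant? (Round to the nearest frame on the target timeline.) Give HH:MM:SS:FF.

Source frame index: (0×3600 + 2×60 + 42) × 60 + 4 = 9724.
Real time: 9724 / (60000/1001) = 2433431/15000 s.
Target frame: (2433431/15000) × (30) = 2433431/500 ≈ 4866.862 → 4867.
At 30 labels/s: frame 4867 → 00:02:42:07.

00:02:42:07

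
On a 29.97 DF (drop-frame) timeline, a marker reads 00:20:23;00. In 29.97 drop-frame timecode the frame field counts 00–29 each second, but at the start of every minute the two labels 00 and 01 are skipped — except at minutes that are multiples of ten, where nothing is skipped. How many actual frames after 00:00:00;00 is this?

As if non-drop at 30 labels/s: (0 × 3600 + 20 × 60 + 23) × 30 + 0 = 36690.
Minute boundaries passed: 20; those not divisible by 10: 20 − 2 = 18; dropped labels = 2 × 18 = 36.
Actual frame index = 36690 − 36 = 36654.

36654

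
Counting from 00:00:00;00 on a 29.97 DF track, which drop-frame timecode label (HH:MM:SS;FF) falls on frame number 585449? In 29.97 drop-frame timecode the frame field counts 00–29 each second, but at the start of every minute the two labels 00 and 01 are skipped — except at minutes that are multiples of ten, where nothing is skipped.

05:25:34;15

Ten DF minutes hold 17982 frames, so frame 585449 lies in block 32 (frames 575424–593405) with 10025 frames into that block.
The block's first minute is 1800 frames and the rest 1798 each; 10025 frames reaches minute 5, so 32 × 18 + 5 × 2 = 586 labels have been skipped so far.
Adding those back, label number 585449 + 586 = 586035 at 30 labels/s is 19534 s + 15 f = 5 h 25 min 34 s frame 15, i.e. 05:25:34;15.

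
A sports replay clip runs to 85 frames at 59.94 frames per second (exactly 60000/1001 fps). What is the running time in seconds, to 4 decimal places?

Running time = 85 × 1001/60000 = 17017/12000 s ≈ 1.4181 s.

1.4181 seconds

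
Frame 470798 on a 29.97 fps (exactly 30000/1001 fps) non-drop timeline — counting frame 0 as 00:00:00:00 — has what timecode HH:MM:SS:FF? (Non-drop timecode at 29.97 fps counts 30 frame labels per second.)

04:21:33:08

470798 ÷ 30 = 15693 full seconds, remainder 8 frames.
15693 s = 4 h 21 min 33 s.
Timecode: 04:21:33:08.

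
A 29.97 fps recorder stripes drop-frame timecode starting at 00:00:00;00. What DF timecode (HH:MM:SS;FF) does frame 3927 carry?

00:02:11;01

Ten DF minutes hold 17982 frames, so frame 3927 lies in block 0 (frames 0–17981) with 3927 frames into that block.
The block's first minute is 1800 frames and the rest 1798 each; 3927 frames reaches minute 2, so 0 × 18 + 2 × 2 = 4 labels have been skipped so far.
Adding those back, label number 3927 + 4 = 3931 at 30 labels/s is 131 s + 1 f = 0 h 2 min 11 s frame 1, i.e. 00:02:11;01.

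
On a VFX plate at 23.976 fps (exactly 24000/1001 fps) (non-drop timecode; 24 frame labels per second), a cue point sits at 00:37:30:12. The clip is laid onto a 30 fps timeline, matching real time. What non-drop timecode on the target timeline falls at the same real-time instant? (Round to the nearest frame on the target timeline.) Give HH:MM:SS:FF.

00:37:32:23

Source frame index: (0×3600 + 37×60 + 30) × 24 + 12 = 54012.
Real time: 54012 / (24000/1001) = 4505501/2000 s.
Target frame: (4505501/2000) × (30) = 13516503/200 ≈ 67582.515 → 67583.
At 30 labels/s: frame 67583 → 00:37:32:23.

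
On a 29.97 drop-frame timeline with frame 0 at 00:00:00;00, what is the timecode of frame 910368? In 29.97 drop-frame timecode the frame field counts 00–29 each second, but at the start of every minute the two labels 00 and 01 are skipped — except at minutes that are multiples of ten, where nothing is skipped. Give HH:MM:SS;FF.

08:26:16;00

Ten DF minutes hold 17982 frames, so frame 910368 lies in block 50 (frames 899100–917081) with 11268 frames into that block.
The block's first minute is 1800 frames and the rest 1798 each; 11268 frames reaches minute 6, so 50 × 18 + 6 × 2 = 912 labels have been skipped so far.
Adding those back, label number 910368 + 912 = 911280 at 30 labels/s is 30376 s + 0 f = 8 h 26 min 16 s frame 0, i.e. 08:26:16;00.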